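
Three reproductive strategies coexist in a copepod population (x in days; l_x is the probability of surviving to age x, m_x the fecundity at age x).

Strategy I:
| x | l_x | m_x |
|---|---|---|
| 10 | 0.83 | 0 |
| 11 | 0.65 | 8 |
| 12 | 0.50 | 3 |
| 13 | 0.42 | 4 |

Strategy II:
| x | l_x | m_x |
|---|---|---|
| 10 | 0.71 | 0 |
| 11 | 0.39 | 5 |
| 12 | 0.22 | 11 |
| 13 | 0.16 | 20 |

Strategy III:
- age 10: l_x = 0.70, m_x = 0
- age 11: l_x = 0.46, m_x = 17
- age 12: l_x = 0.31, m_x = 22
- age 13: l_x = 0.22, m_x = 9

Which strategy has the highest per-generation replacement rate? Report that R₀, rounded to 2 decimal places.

16.62

Strategy I: R₀ = 0.83×0 + 0.65×8 + 0.50×3 + 0.42×4 = 8.3800
Strategy II: R₀ = 0.71×0 + 0.39×5 + 0.22×11 + 0.16×20 = 7.5700
Strategy III: R₀ = 0.70×0 + 0.46×17 + 0.31×22 + 0.22×9 = 16.6200
Highest R₀: strategy III with 16.6200.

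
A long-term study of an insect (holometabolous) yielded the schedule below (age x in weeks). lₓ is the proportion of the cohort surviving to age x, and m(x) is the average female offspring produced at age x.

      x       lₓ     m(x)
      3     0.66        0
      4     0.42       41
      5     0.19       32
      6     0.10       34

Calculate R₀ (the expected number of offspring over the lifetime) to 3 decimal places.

26.700

R₀ = Σ lₓ m(x):
  age 3: 0.66 × 0 = 0.0000
  age 4: 0.42 × 41 = 17.2200
  age 5: 0.19 × 32 = 6.0800
  age 6: 0.10 × 34 = 3.4000
R₀ = 0.0000 + 17.2200 + 6.0800 + 3.4000 = 26.7000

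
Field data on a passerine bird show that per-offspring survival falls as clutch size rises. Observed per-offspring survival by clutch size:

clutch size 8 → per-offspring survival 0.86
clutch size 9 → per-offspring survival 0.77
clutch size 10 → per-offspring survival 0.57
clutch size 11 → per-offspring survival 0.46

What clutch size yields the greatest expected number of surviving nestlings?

Expected surviving nestlings = c × s(c):
  c=8: 8 × 0.86 = 6.880
  c=9: 9 × 0.77 = 6.930
  c=10: 10 × 0.57 = 5.700
  c=11: 11 × 0.46 = 5.060
Maximum at c = 9 (6.930 surviving nestlings).

9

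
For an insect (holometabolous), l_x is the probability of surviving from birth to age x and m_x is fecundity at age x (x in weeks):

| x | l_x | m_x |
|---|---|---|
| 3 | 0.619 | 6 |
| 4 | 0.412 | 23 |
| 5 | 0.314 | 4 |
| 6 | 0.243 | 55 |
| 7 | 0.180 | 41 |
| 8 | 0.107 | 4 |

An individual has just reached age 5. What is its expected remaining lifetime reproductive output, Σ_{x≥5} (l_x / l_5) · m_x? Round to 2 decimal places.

l_5 = 0.314. Conditional survival from age 5 to x is l_x / l_5.
  x=5: (0.314/0.314) × 4 = 4.0000
  x=6: (0.243/0.314) × 55 = 42.5637
  x=7: (0.180/0.314) × 41 = 23.5032
  x=8: (0.107/0.314) × 4 = 1.3631
Sum = 4.0000 + 42.5637 + 23.5032 + 1.3631 = 71.4299

71.43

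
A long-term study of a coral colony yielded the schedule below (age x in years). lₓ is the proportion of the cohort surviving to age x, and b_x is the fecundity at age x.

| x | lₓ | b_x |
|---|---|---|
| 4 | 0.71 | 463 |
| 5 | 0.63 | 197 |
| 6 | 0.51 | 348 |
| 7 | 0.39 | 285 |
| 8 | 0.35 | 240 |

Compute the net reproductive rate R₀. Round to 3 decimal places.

825.470

R₀ = Σ lₓ b_x:
  age 4: 0.71 × 463 = 328.7300
  age 5: 0.63 × 197 = 124.1100
  age 6: 0.51 × 348 = 177.4800
  age 7: 0.39 × 285 = 111.1500
  age 8: 0.35 × 240 = 84.0000
R₀ = 328.7300 + 124.1100 + 177.4800 + 111.1500 + 84.0000 = 825.4700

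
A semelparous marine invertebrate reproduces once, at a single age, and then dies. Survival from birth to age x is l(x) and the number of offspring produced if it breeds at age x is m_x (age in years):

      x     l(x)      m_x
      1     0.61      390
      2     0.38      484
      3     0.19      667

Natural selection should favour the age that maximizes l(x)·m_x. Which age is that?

Expected offspring if breeding at age x = l(x) × m_x:
  age 1: 0.61 × 390 = 237.900
  age 2: 0.38 × 484 = 183.920
  age 3: 0.19 × 667 = 126.730
Maximum at age 1 (237.900).

1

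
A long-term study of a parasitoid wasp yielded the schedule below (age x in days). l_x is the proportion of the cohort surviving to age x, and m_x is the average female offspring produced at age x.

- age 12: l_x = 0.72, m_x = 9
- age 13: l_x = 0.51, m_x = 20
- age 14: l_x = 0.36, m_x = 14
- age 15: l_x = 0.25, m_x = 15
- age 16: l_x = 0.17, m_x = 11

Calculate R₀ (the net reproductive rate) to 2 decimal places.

R₀ = Σ l_x m_x:
  age 12: 0.72 × 9 = 6.4800
  age 13: 0.51 × 20 = 10.2000
  age 14: 0.36 × 14 = 5.0400
  age 15: 0.25 × 15 = 3.7500
  age 16: 0.17 × 11 = 1.8700
R₀ = 6.4800 + 10.2000 + 5.0400 + 3.7500 + 1.8700 = 27.3400

27.34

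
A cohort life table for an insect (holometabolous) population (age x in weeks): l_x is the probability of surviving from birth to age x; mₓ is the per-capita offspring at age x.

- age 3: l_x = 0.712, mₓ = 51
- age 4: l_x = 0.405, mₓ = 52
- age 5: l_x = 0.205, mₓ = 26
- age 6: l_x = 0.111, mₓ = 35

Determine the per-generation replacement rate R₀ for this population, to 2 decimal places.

R₀ = Σ l_x mₓ:
  age 3: 0.712 × 51 = 36.3120
  age 4: 0.405 × 52 = 21.0600
  age 5: 0.205 × 26 = 5.3300
  age 6: 0.111 × 35 = 3.8850
R₀ = 36.3120 + 21.0600 + 5.3300 + 3.8850 = 66.5870

66.59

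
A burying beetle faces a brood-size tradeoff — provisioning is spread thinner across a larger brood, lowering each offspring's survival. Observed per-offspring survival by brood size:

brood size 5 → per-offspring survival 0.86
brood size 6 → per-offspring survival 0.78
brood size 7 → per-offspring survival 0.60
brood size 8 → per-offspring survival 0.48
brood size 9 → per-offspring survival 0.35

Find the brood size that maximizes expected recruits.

6

Expected recruits = c × s(c):
  c=5: 5 × 0.86 = 4.300
  c=6: 6 × 0.78 = 4.680
  c=7: 7 × 0.60 = 4.200
  c=8: 8 × 0.48 = 3.840
  c=9: 9 × 0.35 = 3.150
Maximum at c = 6 (4.680 recruits).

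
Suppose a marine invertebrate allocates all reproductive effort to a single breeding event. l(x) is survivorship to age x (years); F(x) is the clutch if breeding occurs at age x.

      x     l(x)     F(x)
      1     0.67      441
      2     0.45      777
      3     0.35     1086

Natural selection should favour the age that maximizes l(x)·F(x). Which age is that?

3

Expected offspring if breeding at age x = l(x) × F(x):
  age 1: 0.67 × 441 = 295.470
  age 2: 0.45 × 777 = 349.650
  age 3: 0.35 × 1086 = 380.100
Maximum at age 3 (380.100).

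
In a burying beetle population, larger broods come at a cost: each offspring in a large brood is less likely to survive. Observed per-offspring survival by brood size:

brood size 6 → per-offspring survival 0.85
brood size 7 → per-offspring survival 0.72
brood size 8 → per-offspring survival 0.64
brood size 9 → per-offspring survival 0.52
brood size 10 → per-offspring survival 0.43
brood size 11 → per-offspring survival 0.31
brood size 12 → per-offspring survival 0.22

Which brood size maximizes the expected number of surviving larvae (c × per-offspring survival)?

Expected surviving larvae = c × s(c):
  c=6: 6 × 0.85 = 5.100
  c=7: 7 × 0.72 = 5.040
  c=8: 8 × 0.64 = 5.120
  c=9: 9 × 0.52 = 4.680
  c=10: 10 × 0.43 = 4.300
  c=11: 11 × 0.31 = 3.410
  c=12: 12 × 0.22 = 2.640
Maximum at c = 8 (5.120 surviving larvae).

8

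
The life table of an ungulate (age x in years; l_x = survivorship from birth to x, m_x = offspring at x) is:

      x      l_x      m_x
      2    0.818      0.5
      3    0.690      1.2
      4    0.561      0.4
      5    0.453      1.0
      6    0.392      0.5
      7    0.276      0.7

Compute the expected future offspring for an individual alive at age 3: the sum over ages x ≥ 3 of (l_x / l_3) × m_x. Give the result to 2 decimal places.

l_3 = 0.690. Conditional survival from age 3 to x is l_x / l_3.
  x=3: (0.690/0.690) × 1.2 = 1.2000
  x=4: (0.561/0.690) × 0.4 = 0.3252
  x=5: (0.453/0.690) × 1.0 = 0.6565
  x=6: (0.392/0.690) × 0.5 = 0.2841
  x=7: (0.276/0.690) × 0.7 = 0.2800
Sum = 1.2000 + 0.3252 + 0.6565 + 0.2841 + 0.2800 = 2.7458

2.75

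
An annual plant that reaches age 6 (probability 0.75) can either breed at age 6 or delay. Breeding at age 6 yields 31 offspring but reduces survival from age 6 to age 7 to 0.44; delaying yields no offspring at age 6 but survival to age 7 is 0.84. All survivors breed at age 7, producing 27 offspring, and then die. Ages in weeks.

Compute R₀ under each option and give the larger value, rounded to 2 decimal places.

32.16

breed at age 6: R₀ = 0.75 × (31 + 0.44 × 27) = 0.75 × 42.8800 = 32.1600
delay to age 7: R₀ = 0.75 × (0.84 × 27) = 0.75 × 22.6800 = 17.0100
Higher: breed at age 6 (32.1600).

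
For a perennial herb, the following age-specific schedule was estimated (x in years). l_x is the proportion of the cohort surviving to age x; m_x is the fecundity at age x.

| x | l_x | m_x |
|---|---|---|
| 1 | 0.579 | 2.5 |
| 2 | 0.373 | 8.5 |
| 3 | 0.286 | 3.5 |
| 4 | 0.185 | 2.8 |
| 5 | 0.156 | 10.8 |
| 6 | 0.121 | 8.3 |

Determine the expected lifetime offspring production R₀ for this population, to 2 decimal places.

R₀ = Σ l_x m_x:
  age 1: 0.579 × 2.5 = 1.4475
  age 2: 0.373 × 8.5 = 3.1705
  age 3: 0.286 × 3.5 = 1.0010
  age 4: 0.185 × 2.8 = 0.5180
  age 5: 0.156 × 10.8 = 1.6848
  age 6: 0.121 × 8.3 = 1.0043
R₀ = 1.4475 + 3.1705 + 1.0010 + 0.5180 + 1.6848 + 1.0043 = 8.8261

8.83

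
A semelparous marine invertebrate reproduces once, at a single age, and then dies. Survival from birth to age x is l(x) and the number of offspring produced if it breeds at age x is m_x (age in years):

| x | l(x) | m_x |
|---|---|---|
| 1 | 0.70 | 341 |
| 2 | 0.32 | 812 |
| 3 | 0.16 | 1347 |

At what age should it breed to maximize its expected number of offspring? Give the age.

Expected offspring if breeding at age x = l(x) × m_x:
  age 1: 0.70 × 341 = 238.700
  age 2: 0.32 × 812 = 259.840
  age 3: 0.16 × 1347 = 215.520
Maximum at age 2 (259.840).

2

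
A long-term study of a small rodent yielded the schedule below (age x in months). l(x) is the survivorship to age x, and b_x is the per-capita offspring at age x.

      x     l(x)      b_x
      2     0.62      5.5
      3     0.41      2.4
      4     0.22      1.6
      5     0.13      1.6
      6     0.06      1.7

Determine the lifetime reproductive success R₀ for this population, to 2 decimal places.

5.06

R₀ = Σ l(x) b_x:
  age 2: 0.62 × 5.5 = 3.4100
  age 3: 0.41 × 2.4 = 0.9840
  age 4: 0.22 × 1.6 = 0.3520
  age 5: 0.13 × 1.6 = 0.2080
  age 6: 0.06 × 1.7 = 0.1020
R₀ = 3.4100 + 0.9840 + 0.3520 + 0.2080 + 0.1020 = 5.0560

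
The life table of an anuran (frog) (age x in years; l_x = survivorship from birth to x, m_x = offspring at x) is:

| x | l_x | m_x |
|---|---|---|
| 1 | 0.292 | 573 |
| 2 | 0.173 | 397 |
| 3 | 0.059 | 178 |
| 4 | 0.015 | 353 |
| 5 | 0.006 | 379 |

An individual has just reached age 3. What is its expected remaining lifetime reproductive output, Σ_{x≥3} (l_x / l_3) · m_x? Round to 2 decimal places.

306.29

l_3 = 0.059. Conditional survival from age 3 to x is l_x / l_3.
  x=3: (0.059/0.059) × 178 = 178.0000
  x=4: (0.015/0.059) × 353 = 89.7458
  x=5: (0.006/0.059) × 379 = 38.5424
Sum = 178.0000 + 89.7458 + 38.5424 = 306.2881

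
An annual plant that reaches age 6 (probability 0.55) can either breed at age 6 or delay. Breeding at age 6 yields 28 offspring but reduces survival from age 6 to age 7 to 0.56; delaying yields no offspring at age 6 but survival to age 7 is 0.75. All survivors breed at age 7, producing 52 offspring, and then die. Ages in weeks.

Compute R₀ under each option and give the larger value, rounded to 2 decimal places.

breed at age 6: R₀ = 0.55 × (28 + 0.56 × 52) = 0.55 × 57.1200 = 31.4160
delay to age 7: R₀ = 0.55 × (0.75 × 52) = 0.55 × 39.0000 = 21.4500
Higher: breed at age 6 (31.4160).

31.42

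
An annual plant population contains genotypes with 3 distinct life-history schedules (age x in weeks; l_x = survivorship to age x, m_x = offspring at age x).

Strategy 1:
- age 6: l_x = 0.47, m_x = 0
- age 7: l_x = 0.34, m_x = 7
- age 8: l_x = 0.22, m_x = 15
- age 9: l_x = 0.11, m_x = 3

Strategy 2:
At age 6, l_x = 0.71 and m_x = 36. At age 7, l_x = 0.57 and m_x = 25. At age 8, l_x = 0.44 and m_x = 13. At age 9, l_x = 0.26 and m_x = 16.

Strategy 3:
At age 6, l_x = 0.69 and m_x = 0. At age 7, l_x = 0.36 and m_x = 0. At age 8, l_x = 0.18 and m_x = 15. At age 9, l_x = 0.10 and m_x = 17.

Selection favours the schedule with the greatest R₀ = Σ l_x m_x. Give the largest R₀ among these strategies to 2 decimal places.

49.69

Strategy 1: R₀ = 0.47×0 + 0.34×7 + 0.22×15 + 0.11×3 = 6.0100
Strategy 2: R₀ = 0.71×36 + 0.57×25 + 0.44×13 + 0.26×16 = 49.6900
Strategy 3: R₀ = 0.69×0 + 0.36×0 + 0.18×15 + 0.10×17 = 4.4000
Highest R₀: strategy 2 with 49.6900.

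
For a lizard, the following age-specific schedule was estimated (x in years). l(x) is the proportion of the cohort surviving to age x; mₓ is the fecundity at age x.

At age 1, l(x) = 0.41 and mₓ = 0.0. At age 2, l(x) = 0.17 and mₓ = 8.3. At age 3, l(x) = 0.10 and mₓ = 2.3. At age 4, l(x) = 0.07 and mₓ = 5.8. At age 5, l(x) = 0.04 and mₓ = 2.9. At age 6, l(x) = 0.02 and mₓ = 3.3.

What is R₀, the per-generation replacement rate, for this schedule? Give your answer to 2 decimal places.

2.23

R₀ = Σ l(x) mₓ:
  age 1: 0.41 × 0.0 = 0.0000
  age 2: 0.17 × 8.3 = 1.4110
  age 3: 0.10 × 2.3 = 0.2300
  age 4: 0.07 × 5.8 = 0.4060
  age 5: 0.04 × 2.9 = 0.1160
  age 6: 0.02 × 3.3 = 0.0660
R₀ = 0.0000 + 1.4110 + 0.2300 + 0.4060 + 0.1160 + 0.0660 = 2.2290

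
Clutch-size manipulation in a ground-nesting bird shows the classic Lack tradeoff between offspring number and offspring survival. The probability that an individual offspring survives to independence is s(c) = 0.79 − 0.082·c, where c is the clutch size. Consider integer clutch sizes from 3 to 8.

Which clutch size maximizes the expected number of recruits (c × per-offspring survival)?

5

Expected recruits = c × s(c):
  c=3: 3 × 0.544 = 1.632
  c=4: 4 × 0.462 = 1.848
  c=5: 5 × 0.380 = 1.900
  c=6: 6 × 0.298 = 1.788
  c=7: 7 × 0.216 = 1.512
  c=8: 8 × 0.134 = 1.072
Maximum at c = 5 (1.900 recruits).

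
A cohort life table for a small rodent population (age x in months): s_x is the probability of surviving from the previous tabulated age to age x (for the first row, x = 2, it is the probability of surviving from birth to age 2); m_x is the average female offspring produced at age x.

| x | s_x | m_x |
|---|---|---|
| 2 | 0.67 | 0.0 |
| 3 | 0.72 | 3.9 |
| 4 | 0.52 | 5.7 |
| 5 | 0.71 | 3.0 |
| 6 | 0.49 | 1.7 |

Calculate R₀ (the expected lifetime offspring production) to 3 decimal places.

Survivorship from birth: l_x = s_2·s_3·…·s_x.
  l_2 = 0.67000
  l_3 = 0.48240
  l_4 = 0.25085
  l_5 = 0.17810
  l_6 = 0.08727
R₀ = Σ l_x m_x:
  age 2: 0.67000 × 0.0 = 0.0000
  age 3: 0.48240 × 3.9 = 1.8814
  age 4: 0.25085 × 5.7 = 1.4298
  age 5: 0.17810 × 3.0 = 0.5343
  age 6: 0.08727 × 1.7 = 0.1484
R₀ = 0.0000 + 1.8814 + 1.4298 + 0.5343 + 0.1484 = 3.9939

3.994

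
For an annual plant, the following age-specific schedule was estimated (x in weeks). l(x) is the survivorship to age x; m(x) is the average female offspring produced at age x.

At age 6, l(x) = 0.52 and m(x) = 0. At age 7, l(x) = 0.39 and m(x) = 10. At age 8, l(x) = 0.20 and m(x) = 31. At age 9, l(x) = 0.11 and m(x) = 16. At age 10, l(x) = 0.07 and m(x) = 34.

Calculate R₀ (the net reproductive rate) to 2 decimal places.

R₀ = Σ l(x) m(x):
  age 6: 0.52 × 0 = 0.0000
  age 7: 0.39 × 10 = 3.9000
  age 8: 0.20 × 31 = 6.2000
  age 9: 0.11 × 16 = 1.7600
  age 10: 0.07 × 34 = 2.3800
R₀ = 0.0000 + 3.9000 + 6.2000 + 1.7600 + 2.3800 = 14.2400

14.24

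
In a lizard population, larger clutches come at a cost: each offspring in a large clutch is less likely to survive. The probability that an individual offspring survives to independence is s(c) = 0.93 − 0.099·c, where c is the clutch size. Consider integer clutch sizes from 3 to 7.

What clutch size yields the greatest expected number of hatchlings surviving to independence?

5

Expected hatchlings surviving to independence = c × s(c):
  c=3: 3 × 0.633 = 1.899
  c=4: 4 × 0.534 = 2.136
  c=5: 5 × 0.435 = 2.175
  c=6: 6 × 0.336 = 2.016
  c=7: 7 × 0.237 = 1.659
Maximum at c = 5 (2.175 hatchlings surviving to independence).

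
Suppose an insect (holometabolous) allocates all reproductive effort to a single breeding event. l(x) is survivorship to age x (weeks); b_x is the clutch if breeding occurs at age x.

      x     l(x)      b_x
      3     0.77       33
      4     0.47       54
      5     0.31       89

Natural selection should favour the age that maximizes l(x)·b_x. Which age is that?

5

Expected offspring if breeding at age x = l(x) × b_x:
  age 3: 0.77 × 33 = 25.410
  age 4: 0.47 × 54 = 25.380
  age 5: 0.31 × 89 = 27.590
Maximum at age 5 (27.590).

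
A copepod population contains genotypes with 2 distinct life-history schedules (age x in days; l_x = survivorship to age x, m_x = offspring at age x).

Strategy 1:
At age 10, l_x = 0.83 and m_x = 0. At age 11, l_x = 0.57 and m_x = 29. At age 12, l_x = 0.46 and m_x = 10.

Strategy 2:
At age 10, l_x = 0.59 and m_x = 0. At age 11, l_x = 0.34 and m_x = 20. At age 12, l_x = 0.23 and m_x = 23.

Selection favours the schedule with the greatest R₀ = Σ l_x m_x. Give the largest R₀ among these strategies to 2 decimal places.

21.13

Strategy 1: R₀ = 0.83×0 + 0.57×29 + 0.46×10 = 21.1300
Strategy 2: R₀ = 0.59×0 + 0.34×20 + 0.23×23 = 12.0900
Highest R₀: strategy 1 with 21.1300.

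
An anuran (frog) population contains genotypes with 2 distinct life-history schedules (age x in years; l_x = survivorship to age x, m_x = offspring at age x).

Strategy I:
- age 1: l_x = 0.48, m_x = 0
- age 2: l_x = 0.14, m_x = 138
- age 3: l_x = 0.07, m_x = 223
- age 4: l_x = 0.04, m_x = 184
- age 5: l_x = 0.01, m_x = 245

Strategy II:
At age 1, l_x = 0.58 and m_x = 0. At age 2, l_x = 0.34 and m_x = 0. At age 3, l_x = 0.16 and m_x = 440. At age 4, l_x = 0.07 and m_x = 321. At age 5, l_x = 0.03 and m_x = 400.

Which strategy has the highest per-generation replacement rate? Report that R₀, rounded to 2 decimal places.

104.87

Strategy I: R₀ = 0.48×0 + 0.14×138 + 0.07×223 + 0.04×184 + 0.01×245 = 44.7400
Strategy II: R₀ = 0.58×0 + 0.34×0 + 0.16×440 + 0.07×321 + 0.03×400 = 104.8700
Highest R₀: strategy II with 104.8700.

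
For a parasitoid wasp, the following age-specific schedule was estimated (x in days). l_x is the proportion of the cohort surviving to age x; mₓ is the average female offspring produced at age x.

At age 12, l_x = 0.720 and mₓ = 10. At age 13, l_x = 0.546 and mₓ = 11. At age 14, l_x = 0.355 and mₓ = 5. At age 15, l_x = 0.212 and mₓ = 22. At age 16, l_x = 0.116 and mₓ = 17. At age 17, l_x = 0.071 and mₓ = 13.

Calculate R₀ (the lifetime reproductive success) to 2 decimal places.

22.54

R₀ = Σ l_x mₓ:
  age 12: 0.720 × 10 = 7.2000
  age 13: 0.546 × 11 = 6.0060
  age 14: 0.355 × 5 = 1.7750
  age 15: 0.212 × 22 = 4.6640
  age 16: 0.116 × 17 = 1.9720
  age 17: 0.071 × 13 = 0.9230
R₀ = 7.2000 + 6.0060 + 1.7750 + 4.6640 + 1.9720 + 0.9230 = 22.5400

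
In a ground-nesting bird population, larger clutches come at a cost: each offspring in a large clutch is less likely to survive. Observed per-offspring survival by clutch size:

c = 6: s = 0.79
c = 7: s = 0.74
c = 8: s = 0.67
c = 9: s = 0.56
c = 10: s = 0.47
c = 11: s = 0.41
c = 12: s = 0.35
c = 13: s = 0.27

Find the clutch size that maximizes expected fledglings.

8

Expected fledglings = c × s(c):
  c=6: 6 × 0.79 = 4.740
  c=7: 7 × 0.74 = 5.180
  c=8: 8 × 0.67 = 5.360
  c=9: 9 × 0.56 = 5.040
  c=10: 10 × 0.47 = 4.700
  c=11: 11 × 0.41 = 4.510
  c=12: 12 × 0.35 = 4.200
  c=13: 13 × 0.27 = 3.510
Maximum at c = 8 (5.360 fledglings).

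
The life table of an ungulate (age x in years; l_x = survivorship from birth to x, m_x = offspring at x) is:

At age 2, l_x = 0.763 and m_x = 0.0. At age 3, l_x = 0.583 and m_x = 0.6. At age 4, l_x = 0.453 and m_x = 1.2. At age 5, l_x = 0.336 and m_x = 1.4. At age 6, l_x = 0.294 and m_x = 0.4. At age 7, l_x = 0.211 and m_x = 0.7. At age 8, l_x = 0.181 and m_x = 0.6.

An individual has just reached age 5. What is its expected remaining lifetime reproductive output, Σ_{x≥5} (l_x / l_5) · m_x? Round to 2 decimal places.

l_5 = 0.336. Conditional survival from age 5 to x is l_x / l_5.
  x=5: (0.336/0.336) × 1.4 = 1.4000
  x=6: (0.294/0.336) × 0.4 = 0.3500
  x=7: (0.211/0.336) × 0.7 = 0.4396
  x=8: (0.181/0.336) × 0.6 = 0.3232
Sum = 1.4000 + 0.3500 + 0.4396 + 0.3232 = 2.5128

2.51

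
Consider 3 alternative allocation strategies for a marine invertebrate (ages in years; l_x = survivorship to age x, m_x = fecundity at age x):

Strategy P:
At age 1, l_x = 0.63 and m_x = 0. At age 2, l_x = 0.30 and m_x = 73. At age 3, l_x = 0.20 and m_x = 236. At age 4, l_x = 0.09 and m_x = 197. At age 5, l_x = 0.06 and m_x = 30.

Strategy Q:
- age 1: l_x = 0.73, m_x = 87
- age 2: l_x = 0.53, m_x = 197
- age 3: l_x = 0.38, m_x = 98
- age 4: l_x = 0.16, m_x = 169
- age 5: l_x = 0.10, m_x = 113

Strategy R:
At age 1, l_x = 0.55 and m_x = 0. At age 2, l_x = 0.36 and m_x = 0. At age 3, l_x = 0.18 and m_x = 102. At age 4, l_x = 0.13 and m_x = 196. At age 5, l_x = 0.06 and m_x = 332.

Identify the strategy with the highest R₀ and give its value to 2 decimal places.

Strategy P: R₀ = 0.63×0 + 0.30×73 + 0.20×236 + 0.09×197 + 0.06×30 = 88.6300
Strategy Q: R₀ = 0.73×87 + 0.53×197 + 0.38×98 + 0.16×169 + 0.10×113 = 243.5000
Strategy R: R₀ = 0.55×0 + 0.36×0 + 0.18×102 + 0.13×196 + 0.06×332 = 63.7600
Highest R₀: strategy Q with 243.5000.

243.50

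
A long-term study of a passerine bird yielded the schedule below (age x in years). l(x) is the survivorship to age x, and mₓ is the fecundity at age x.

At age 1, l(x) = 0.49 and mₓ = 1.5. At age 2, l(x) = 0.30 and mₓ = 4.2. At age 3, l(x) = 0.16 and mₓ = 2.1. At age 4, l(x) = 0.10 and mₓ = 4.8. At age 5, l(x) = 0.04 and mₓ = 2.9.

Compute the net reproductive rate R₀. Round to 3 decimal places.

R₀ = Σ l(x) mₓ:
  age 1: 0.49 × 1.5 = 0.7350
  age 2: 0.30 × 4.2 = 1.2600
  age 3: 0.16 × 2.1 = 0.3360
  age 4: 0.10 × 4.8 = 0.4800
  age 5: 0.04 × 2.9 = 0.1160
R₀ = 0.7350 + 1.2600 + 0.3360 + 0.4800 + 0.1160 = 2.9270

2.927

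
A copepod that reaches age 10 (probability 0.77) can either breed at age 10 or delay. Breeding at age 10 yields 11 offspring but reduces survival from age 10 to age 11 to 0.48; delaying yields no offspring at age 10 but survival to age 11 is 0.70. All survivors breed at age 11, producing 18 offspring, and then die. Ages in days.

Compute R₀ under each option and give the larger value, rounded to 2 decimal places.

breed at age 10: R₀ = 0.77 × (11 + 0.48 × 18) = 0.77 × 19.6400 = 15.1228
delay to age 11: R₀ = 0.77 × (0.70 × 18) = 0.77 × 12.6000 = 9.7020
Higher: breed at age 10 (15.1228).

15.12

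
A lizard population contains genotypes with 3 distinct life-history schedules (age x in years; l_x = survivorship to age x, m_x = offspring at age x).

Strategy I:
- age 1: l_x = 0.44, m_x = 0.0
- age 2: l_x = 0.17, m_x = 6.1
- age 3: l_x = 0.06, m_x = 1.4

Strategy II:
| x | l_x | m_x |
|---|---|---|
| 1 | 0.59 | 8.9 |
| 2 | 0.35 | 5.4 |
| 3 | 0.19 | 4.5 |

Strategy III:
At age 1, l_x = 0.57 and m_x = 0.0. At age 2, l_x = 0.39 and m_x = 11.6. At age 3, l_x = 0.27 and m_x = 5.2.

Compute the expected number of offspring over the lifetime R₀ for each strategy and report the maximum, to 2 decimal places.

8.00

Strategy I: R₀ = 0.44×0.0 + 0.17×6.1 + 0.06×1.4 = 1.1210
Strategy II: R₀ = 0.59×8.9 + 0.35×5.4 + 0.19×4.5 = 7.9960
Strategy III: R₀ = 0.57×0.0 + 0.39×11.6 + 0.27×5.2 = 5.9280
Highest R₀: strategy II with 7.9960.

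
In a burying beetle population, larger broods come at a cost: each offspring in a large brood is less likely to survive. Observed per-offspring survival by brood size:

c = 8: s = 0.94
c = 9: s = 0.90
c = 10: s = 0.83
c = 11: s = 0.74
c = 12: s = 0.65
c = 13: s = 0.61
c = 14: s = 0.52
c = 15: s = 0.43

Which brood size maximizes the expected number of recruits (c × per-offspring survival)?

Expected recruits = c × s(c):
  c=8: 8 × 0.94 = 7.520
  c=9: 9 × 0.90 = 8.100
  c=10: 10 × 0.83 = 8.300
  c=11: 11 × 0.74 = 8.140
  c=12: 12 × 0.65 = 7.800
  c=13: 13 × 0.61 = 7.930
  c=14: 14 × 0.52 = 7.280
  c=15: 15 × 0.43 = 6.450
Maximum at c = 10 (8.300 recruits).

10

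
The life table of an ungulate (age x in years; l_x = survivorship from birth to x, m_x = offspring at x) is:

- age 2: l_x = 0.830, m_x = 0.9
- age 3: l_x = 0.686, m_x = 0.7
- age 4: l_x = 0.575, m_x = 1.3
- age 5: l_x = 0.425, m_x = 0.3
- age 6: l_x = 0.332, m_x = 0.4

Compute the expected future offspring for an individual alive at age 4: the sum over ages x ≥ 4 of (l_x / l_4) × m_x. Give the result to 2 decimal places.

l_4 = 0.575. Conditional survival from age 4 to x is l_x / l_4.
  x=4: (0.575/0.575) × 1.3 = 1.3000
  x=5: (0.425/0.575) × 0.3 = 0.2217
  x=6: (0.332/0.575) × 0.4 = 0.2310
Sum = 1.3000 + 0.2217 + 0.2310 = 1.7527

1.75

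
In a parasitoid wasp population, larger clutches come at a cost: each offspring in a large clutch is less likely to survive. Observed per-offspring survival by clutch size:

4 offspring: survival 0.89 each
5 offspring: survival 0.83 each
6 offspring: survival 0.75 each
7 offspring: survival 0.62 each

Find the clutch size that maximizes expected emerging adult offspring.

6

Expected emerging adult offspring = c × s(c):
  c=4: 4 × 0.89 = 3.560
  c=5: 5 × 0.83 = 4.150
  c=6: 6 × 0.75 = 4.500
  c=7: 7 × 0.62 = 4.340
Maximum at c = 6 (4.500 emerging adult offspring).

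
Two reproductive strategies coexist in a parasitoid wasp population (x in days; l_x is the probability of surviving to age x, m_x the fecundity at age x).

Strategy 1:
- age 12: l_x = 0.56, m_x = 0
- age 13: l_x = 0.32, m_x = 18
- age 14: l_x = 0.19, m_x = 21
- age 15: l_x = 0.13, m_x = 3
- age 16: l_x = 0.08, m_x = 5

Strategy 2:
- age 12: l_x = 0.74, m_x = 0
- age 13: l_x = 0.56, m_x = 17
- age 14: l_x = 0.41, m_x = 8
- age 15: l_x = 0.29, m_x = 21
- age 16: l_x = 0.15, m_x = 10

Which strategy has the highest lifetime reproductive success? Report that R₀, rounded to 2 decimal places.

20.39

Strategy 1: R₀ = 0.56×0 + 0.32×18 + 0.19×21 + 0.13×3 + 0.08×5 = 10.5400
Strategy 2: R₀ = 0.74×0 + 0.56×17 + 0.41×8 + 0.29×21 + 0.15×10 = 20.3900
Highest R₀: strategy 2 with 20.3900.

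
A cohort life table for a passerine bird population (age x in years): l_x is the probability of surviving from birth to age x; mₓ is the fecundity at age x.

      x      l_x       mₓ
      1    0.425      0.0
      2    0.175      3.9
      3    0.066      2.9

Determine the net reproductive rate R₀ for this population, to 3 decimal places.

0.874

R₀ = Σ l_x mₓ:
  age 1: 0.425 × 0.0 = 0.0000
  age 2: 0.175 × 3.9 = 0.6825
  age 3: 0.066 × 2.9 = 0.1914
R₀ = 0.0000 + 0.6825 + 0.1914 = 0.8739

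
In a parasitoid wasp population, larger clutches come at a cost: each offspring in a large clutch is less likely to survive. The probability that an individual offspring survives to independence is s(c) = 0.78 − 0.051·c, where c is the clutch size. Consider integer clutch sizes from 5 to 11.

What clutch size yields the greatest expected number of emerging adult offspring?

Expected emerging adult offspring = c × s(c):
  c=5: 5 × 0.525 = 2.625
  c=6: 6 × 0.474 = 2.844
  c=7: 7 × 0.423 = 2.961
  c=8: 8 × 0.372 = 2.976
  c=9: 9 × 0.321 = 2.889
  c=10: 10 × 0.270 = 2.700
  c=11: 11 × 0.219 = 2.409
Maximum at c = 8 (2.976 emerging adult offspring).

8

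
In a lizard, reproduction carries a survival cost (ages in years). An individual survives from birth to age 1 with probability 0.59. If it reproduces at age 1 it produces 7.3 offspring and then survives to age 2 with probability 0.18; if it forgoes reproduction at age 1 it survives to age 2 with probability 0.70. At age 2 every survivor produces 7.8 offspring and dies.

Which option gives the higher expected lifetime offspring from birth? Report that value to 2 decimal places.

breed at age 1: R₀ = 0.59 × (7.3 + 0.18 × 7.8) = 0.59 × 8.7040 = 5.1354
delay to age 2: R₀ = 0.59 × (0.70 × 7.8) = 0.59 × 5.4600 = 3.2214
Higher: breed at age 1 (5.1354).

5.14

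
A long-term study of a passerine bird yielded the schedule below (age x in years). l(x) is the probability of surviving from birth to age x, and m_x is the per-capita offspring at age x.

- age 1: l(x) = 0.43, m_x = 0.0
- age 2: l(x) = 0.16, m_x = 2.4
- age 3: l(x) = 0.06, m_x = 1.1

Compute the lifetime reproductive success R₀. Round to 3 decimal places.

R₀ = Σ l(x) m_x:
  age 1: 0.43 × 0.0 = 0.0000
  age 2: 0.16 × 2.4 = 0.3840
  age 3: 0.06 × 1.1 = 0.0660
R₀ = 0.0000 + 0.3840 + 0.0660 = 0.4500

0.450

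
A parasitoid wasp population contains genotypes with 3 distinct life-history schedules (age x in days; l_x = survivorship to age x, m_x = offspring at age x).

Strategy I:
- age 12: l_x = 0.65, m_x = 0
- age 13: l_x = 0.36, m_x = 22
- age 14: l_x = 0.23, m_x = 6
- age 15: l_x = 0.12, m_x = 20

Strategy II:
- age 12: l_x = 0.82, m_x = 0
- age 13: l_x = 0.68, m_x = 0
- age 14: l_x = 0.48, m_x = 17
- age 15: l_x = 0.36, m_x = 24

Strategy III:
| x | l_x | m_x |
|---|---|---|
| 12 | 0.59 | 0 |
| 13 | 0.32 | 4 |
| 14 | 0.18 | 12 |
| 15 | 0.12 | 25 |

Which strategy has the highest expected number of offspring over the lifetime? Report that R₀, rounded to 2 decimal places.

Strategy I: R₀ = 0.65×0 + 0.36×22 + 0.23×6 + 0.12×20 = 11.7000
Strategy II: R₀ = 0.82×0 + 0.68×0 + 0.48×17 + 0.36×24 = 16.8000
Strategy III: R₀ = 0.59×0 + 0.32×4 + 0.18×12 + 0.12×25 = 6.4400
Highest R₀: strategy II with 16.8000.

16.80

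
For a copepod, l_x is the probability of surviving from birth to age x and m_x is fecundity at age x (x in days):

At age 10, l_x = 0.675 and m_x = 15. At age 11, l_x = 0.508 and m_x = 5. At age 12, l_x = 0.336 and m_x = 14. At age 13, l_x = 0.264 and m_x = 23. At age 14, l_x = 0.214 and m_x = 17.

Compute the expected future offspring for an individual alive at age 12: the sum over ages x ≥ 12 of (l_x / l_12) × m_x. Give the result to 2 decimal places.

42.90

l_12 = 0.336. Conditional survival from age 12 to x is l_x / l_12.
  x=12: (0.336/0.336) × 14 = 14.0000
  x=13: (0.264/0.336) × 23 = 18.0714
  x=14: (0.214/0.336) × 17 = 10.8274
Sum = 14.0000 + 18.0714 + 10.8274 = 42.8988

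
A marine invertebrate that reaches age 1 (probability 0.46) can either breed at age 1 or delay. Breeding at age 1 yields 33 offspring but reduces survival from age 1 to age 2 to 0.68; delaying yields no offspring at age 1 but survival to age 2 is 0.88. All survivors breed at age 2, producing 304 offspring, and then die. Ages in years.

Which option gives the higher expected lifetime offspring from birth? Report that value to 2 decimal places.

123.06

breed at age 1: R₀ = 0.46 × (33 + 0.68 × 304) = 0.46 × 239.7200 = 110.2712
delay to age 2: R₀ = 0.46 × (0.88 × 304) = 0.46 × 267.5200 = 123.0592
Higher: delay to age 2 (123.0592).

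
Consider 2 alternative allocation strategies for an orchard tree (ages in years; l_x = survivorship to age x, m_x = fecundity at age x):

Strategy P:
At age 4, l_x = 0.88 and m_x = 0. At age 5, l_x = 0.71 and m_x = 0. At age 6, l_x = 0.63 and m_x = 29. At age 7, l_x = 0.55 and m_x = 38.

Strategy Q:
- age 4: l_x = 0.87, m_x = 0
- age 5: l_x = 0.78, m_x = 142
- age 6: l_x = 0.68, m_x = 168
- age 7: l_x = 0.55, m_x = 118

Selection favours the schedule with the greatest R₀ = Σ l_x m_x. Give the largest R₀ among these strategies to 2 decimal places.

289.90

Strategy P: R₀ = 0.88×0 + 0.71×0 + 0.63×29 + 0.55×38 = 39.1700
Strategy Q: R₀ = 0.87×0 + 0.78×142 + 0.68×168 + 0.55×118 = 289.9000
Highest R₀: strategy Q with 289.9000.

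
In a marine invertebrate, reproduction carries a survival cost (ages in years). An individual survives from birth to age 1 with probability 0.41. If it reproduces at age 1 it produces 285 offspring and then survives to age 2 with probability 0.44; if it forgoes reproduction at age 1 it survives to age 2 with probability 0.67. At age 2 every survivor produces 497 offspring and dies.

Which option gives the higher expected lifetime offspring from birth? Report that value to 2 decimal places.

breed at age 1: R₀ = 0.41 × (285 + 0.44 × 497) = 0.41 × 503.6800 = 206.5088
delay to age 2: R₀ = 0.41 × (0.67 × 497) = 0.41 × 332.9900 = 136.5259
Higher: breed at age 1 (206.5088).

206.51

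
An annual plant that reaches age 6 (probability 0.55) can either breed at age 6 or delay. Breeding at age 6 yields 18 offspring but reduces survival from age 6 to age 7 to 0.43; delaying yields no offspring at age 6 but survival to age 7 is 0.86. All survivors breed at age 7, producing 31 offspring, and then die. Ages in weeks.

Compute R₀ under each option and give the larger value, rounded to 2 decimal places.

17.23

breed at age 6: R₀ = 0.55 × (18 + 0.43 × 31) = 0.55 × 31.3300 = 17.2315
delay to age 7: R₀ = 0.55 × (0.86 × 31) = 0.55 × 26.6600 = 14.6630
Higher: breed at age 6 (17.2315).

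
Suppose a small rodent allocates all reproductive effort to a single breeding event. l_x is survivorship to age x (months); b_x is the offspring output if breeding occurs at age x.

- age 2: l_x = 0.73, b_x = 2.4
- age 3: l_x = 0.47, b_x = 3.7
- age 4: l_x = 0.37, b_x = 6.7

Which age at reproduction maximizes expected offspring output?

4

Expected offspring if breeding at age x = l_x × b_x:
  age 2: 0.73 × 2.4 = 1.752
  age 3: 0.47 × 3.7 = 1.739
  age 4: 0.37 × 6.7 = 2.479
Maximum at age 4 (2.479).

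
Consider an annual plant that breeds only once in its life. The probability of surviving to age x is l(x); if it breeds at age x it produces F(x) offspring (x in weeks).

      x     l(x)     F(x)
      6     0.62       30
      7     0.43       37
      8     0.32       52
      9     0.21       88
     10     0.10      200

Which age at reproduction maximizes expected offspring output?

Expected offspring if breeding at age x = l(x) × F(x):
  age 6: 0.62 × 30 = 18.600
  age 7: 0.43 × 37 = 15.910
  age 8: 0.32 × 52 = 16.640
  age 9: 0.21 × 88 = 18.480
  age 10: 0.10 × 200 = 20.000
Maximum at age 10 (20.000).

10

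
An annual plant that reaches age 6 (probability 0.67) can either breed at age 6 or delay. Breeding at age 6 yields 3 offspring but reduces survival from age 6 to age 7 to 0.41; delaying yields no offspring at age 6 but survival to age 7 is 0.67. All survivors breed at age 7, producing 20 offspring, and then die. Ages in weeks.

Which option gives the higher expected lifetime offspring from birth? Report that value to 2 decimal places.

8.98

breed at age 6: R₀ = 0.67 × (3 + 0.41 × 20) = 0.67 × 11.2000 = 7.5040
delay to age 7: R₀ = 0.67 × (0.67 × 20) = 0.67 × 13.4000 = 8.9780
Higher: delay to age 7 (8.9780).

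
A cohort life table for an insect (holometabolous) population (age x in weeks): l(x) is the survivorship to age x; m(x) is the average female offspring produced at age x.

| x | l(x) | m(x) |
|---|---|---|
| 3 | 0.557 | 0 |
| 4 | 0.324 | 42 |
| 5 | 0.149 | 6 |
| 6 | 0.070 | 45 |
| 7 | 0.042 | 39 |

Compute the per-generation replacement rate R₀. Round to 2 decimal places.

19.29

R₀ = Σ l(x) m(x):
  age 3: 0.557 × 0 = 0.0000
  age 4: 0.324 × 42 = 13.6080
  age 5: 0.149 × 6 = 0.8940
  age 6: 0.070 × 45 = 3.1500
  age 7: 0.042 × 39 = 1.6380
R₀ = 0.0000 + 13.6080 + 0.8940 + 3.1500 + 1.6380 = 19.2900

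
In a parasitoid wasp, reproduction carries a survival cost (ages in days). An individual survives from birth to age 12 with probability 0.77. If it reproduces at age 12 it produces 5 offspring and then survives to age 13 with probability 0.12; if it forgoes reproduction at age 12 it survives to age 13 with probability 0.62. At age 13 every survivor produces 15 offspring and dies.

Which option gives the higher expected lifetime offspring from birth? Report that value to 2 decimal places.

breed at age 12: R₀ = 0.77 × (5 + 0.12 × 15) = 0.77 × 6.8000 = 5.2360
delay to age 13: R₀ = 0.77 × (0.62 × 15) = 0.77 × 9.3000 = 7.1610
Higher: delay to age 13 (7.1610).

7.16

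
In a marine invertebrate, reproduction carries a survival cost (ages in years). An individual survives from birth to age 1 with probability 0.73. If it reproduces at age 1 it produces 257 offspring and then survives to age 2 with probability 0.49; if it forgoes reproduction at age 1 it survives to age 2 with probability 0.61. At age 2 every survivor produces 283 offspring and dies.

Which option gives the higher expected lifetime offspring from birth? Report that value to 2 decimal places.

breed at age 1: R₀ = 0.73 × (257 + 0.49 × 283) = 0.73 × 395.6700 = 288.8391
delay to age 2: R₀ = 0.73 × (0.61 × 283) = 0.73 × 172.6300 = 126.0199
Higher: breed at age 1 (288.8391).

288.84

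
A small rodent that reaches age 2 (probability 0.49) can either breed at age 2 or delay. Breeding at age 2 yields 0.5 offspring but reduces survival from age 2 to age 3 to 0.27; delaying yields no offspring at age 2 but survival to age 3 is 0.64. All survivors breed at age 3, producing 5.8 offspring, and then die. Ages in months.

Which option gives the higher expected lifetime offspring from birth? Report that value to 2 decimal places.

breed at age 2: R₀ = 0.49 × (0.5 + 0.27 × 5.8) = 0.49 × 2.0660 = 1.0123
delay to age 3: R₀ = 0.49 × (0.64 × 5.8) = 0.49 × 3.7120 = 1.8189
Higher: delay to age 3 (1.8189).

1.82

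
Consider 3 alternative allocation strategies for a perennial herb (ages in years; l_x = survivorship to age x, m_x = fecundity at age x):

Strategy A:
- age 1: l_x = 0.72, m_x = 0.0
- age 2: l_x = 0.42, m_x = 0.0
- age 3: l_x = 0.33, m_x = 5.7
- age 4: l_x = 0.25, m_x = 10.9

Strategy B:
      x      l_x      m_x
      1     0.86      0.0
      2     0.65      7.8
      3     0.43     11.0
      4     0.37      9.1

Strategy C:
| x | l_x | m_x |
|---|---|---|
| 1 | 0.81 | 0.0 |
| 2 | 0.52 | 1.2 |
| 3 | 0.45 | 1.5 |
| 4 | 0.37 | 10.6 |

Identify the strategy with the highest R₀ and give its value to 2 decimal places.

13.17

Strategy A: R₀ = 0.72×0.0 + 0.42×0.0 + 0.33×5.7 + 0.25×10.9 = 4.6060
Strategy B: R₀ = 0.86×0.0 + 0.65×7.8 + 0.43×11.0 + 0.37×9.1 = 13.1670
Strategy C: R₀ = 0.81×0.0 + 0.52×1.2 + 0.45×1.5 + 0.37×10.6 = 5.2210
Highest R₀: strategy B with 13.1670.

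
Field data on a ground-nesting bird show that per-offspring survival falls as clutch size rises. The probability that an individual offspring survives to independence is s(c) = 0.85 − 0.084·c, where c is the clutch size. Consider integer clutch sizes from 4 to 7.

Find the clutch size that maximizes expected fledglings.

Expected fledglings = c × s(c):
  c=4: 4 × 0.514 = 2.056
  c=5: 5 × 0.430 = 2.150
  c=6: 6 × 0.346 = 2.076
  c=7: 7 × 0.262 = 1.834
Maximum at c = 5 (2.150 fledglings).

5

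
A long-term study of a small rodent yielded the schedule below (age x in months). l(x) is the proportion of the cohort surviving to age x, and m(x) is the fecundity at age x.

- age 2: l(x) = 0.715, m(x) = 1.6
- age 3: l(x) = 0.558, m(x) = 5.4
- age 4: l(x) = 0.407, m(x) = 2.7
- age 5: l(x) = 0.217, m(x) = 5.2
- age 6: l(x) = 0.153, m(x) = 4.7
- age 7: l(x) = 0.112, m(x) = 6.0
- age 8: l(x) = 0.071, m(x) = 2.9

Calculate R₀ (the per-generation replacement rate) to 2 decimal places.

7.98

R₀ = Σ l(x) m(x):
  age 2: 0.715 × 1.6 = 1.1440
  age 3: 0.558 × 5.4 = 3.0132
  age 4: 0.407 × 2.7 = 1.0989
  age 5: 0.217 × 5.2 = 1.1284
  age 6: 0.153 × 4.7 = 0.7191
  age 7: 0.112 × 6.0 = 0.6720
  age 8: 0.071 × 2.9 = 0.2059
R₀ = 1.1440 + 3.0132 + 1.0989 + 1.1284 + 0.7191 + 0.6720 + 0.2059 = 7.9815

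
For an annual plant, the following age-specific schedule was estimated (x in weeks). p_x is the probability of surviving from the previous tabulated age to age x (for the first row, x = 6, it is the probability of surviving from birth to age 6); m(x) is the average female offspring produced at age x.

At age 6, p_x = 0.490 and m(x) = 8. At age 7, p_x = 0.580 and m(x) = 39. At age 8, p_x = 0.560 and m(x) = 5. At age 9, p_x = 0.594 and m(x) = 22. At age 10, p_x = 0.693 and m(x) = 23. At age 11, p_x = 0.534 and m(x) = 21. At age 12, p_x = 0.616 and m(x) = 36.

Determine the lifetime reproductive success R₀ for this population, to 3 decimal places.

20.897

Survivorship from birth: l_x = p_6·p_7·…·p_x.
  l_6 = 0.49000
  l_7 = 0.28420
  l_8 = 0.15915
  l_9 = 0.09454
  l_10 = 0.06551
  l_11 = 0.03498
  l_12 = 0.02155
R₀ = Σ l_x m(x):
  age 6: 0.49000 × 8 = 3.9200
  age 7: 0.28420 × 39 = 11.0838
  age 8: 0.15915 × 5 = 0.7958
  age 9: 0.09454 × 22 = 2.0799
  age 10: 0.06551 × 23 = 1.5067
  age 11: 0.03498 × 21 = 0.7346
  age 12: 0.02155 × 36 = 0.7758
R₀ = 3.9200 + 11.0838 + 0.7958 + 2.0799 + 1.5067 + 0.7346 + 0.7758 = 20.8965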